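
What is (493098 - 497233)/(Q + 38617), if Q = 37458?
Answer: -827/15215 ≈ -0.054354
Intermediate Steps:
(493098 - 497233)/(Q + 38617) = (493098 - 497233)/(37458 + 38617) = -4135/76075 = -4135*1/76075 = -827/15215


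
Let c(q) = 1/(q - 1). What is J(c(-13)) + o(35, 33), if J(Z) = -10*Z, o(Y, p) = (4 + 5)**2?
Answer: 572/7 ≈ 81.714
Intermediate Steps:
c(q) = 1/(-1 + q)
o(Y, p) = 81 (o(Y, p) = 9**2 = 81)
J(c(-13)) + o(35, 33) = -10/(-1 - 13) + 81 = -10/(-14) + 81 = -10*(-1/14) + 81 = 5/7 + 81 = 572/7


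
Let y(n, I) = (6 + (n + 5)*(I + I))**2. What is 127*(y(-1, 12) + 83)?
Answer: 1331849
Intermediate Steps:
y(n, I) = (6 + 2*I*(5 + n))**2 (y(n, I) = (6 + (5 + n)*(2*I))**2 = (6 + 2*I*(5 + n))**2)
127*(y(-1, 12) + 83) = 127*(4*(3 + 5*12 + 12*(-1))**2 + 83) = 127*(4*(3 + 60 - 12)**2 + 83) = 127*(4*51**2 + 83) = 127*(4*2601 + 83) = 127*(10404 + 83) = 127*10487 = 1331849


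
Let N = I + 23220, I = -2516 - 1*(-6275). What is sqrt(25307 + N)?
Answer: sqrt(52286) ≈ 228.66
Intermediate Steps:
I = 3759 (I = -2516 + 6275 = 3759)
N = 26979 (N = 3759 + 23220 = 26979)
sqrt(25307 + N) = sqrt(25307 + 26979) = sqrt(52286)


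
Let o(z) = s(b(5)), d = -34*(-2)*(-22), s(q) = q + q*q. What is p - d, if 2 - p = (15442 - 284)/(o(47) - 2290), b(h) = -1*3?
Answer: 1718295/1142 ≈ 1504.6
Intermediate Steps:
b(h) = -3
s(q) = q + q²
d = -1496 (d = 68*(-22) = -1496)
o(z) = 6 (o(z) = -3*(1 - 3) = -3*(-2) = 6)
p = 9863/1142 (p = 2 - (15442 - 284)/(6 - 2290) = 2 - 15158/(-2284) = 2 - 15158*(-1)/2284 = 2 - 1*(-7579/1142) = 2 + 7579/1142 = 9863/1142 ≈ 8.6366)
p - d = 9863/1142 - 1*(-1496) = 9863/1142 + 1496 = 1718295/1142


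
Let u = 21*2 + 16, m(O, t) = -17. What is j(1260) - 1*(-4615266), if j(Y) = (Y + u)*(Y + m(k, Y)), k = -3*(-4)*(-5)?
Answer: 6253540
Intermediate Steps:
k = -60 (k = 12*(-5) = -60)
u = 58 (u = 42 + 16 = 58)
j(Y) = (-17 + Y)*(58 + Y) (j(Y) = (Y + 58)*(Y - 17) = (58 + Y)*(-17 + Y) = (-17 + Y)*(58 + Y))
j(1260) - 1*(-4615266) = (-986 + 1260² + 41*1260) - 1*(-4615266) = (-986 + 1587600 + 51660) + 4615266 = 1638274 + 4615266 = 6253540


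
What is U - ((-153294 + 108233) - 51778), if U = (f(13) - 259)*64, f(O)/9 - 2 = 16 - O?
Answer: 83143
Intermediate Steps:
f(O) = 162 - 9*O (f(O) = 18 + 9*(16 - O) = 18 + (144 - 9*O) = 162 - 9*O)
U = -13696 (U = ((162 - 9*13) - 259)*64 = ((162 - 117) - 259)*64 = (45 - 259)*64 = -214*64 = -13696)
U - ((-153294 + 108233) - 51778) = -13696 - ((-153294 + 108233) - 51778) = -13696 - (-45061 - 51778) = -13696 - 1*(-96839) = -13696 + 96839 = 83143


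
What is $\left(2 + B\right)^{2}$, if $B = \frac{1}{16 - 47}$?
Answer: $\frac{3721}{961} \approx 3.872$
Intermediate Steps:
$B = - \frac{1}{31}$ ($B = \frac{1}{-31} = - \frac{1}{31} \approx -0.032258$)
$\left(2 + B\right)^{2} = \left(2 - \frac{1}{31}\right)^{2} = \left(\frac{61}{31}\right)^{2} = \frac{3721}{961}$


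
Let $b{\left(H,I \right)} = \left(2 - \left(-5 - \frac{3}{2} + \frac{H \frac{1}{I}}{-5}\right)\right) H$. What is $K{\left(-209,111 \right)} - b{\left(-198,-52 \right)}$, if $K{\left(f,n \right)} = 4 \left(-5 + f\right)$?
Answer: $\frac{63556}{65} \approx 977.78$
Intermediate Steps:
$b{\left(H,I \right)} = H \left(\frac{17}{2} + \frac{H}{5 I}\right)$ ($b{\left(H,I \right)} = \left(2 - \left(-5 - \frac{3}{2} + \frac{H}{I} \left(- \frac{1}{5}\right)\right)\right) H = \left(2 - \left(- \frac{13}{2} - \frac{H}{5 I}\right)\right) H = \left(2 + \left(5 + \left(\frac{3}{2} + \frac{H}{5 I}\right)\right)\right) H = \left(2 + \left(\frac{13}{2} + \frac{H}{5 I}\right)\right) H = \left(\frac{17}{2} + \frac{H}{5 I}\right) H = H \left(\frac{17}{2} + \frac{H}{5 I}\right)$)
$K{\left(f,n \right)} = -20 + 4 f$
$K{\left(-209,111 \right)} - b{\left(-198,-52 \right)} = \left(-20 + 4 \left(-209\right)\right) - \frac{1}{10} \left(-198\right) \frac{1}{-52} \left(2 \left(-198\right) + 85 \left(-52\right)\right) = \left(-20 - 836\right) - \frac{1}{10} \left(-198\right) \left(- \frac{1}{52}\right) \left(-396 - 4420\right) = -856 - \frac{1}{10} \left(-198\right) \left(- \frac{1}{52}\right) \left(-4816\right) = -856 - - \frac{119196}{65} = -856 + \frac{119196}{65} = \frac{63556}{65}$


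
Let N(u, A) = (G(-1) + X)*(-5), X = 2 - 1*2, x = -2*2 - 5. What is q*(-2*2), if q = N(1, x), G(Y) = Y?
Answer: -20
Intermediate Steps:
x = -9 (x = -4 - 5 = -9)
X = 0 (X = 2 - 2 = 0)
N(u, A) = 5 (N(u, A) = (-1 + 0)*(-5) = -1*(-5) = 5)
q = 5
q*(-2*2) = 5*(-2*2) = 5*(-4) = -20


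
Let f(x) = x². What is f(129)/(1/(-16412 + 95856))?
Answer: 1322027604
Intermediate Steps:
f(129)/(1/(-16412 + 95856)) = 129²/(1/(-16412 + 95856)) = 16641/(1/79444) = 16641*79444 = 1322027604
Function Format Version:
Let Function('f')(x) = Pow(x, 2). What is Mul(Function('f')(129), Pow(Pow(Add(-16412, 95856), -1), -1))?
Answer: 1322027604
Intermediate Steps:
Mul(Function('f')(129), Pow(Pow(Add(-16412, 95856), -1), -1)) = Mul(Pow(129, 2), Pow(Pow(Add(-16412, 95856), -1), -1)) = Mul(16641, Pow(Pow(79444, -1), -1)) = Mul(16641, Pow(Rational(1, 79444), -1)) = Mul(16641, 79444) = 1322027604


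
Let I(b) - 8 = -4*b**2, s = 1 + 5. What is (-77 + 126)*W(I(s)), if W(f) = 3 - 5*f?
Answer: 33467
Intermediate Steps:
s = 6
I(b) = 8 - 4*b**2
(-77 + 126)*W(I(s)) = (-77 + 126)*(3 - 5*(8 - 4*6**2)) = 49*(3 - 5*(8 - 4*36)) = 49*(3 - 5*(8 - 144)) = 49*(3 - 5*(-136)) = 49*(3 + 680) = 49*683 = 33467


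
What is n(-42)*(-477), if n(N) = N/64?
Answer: 10017/32 ≈ 313.03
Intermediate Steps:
n(N) = N/64 (n(N) = N*(1/64) = N/64)
n(-42)*(-477) = ((1/64)*(-42))*(-477) = -21/32*(-477) = 10017/32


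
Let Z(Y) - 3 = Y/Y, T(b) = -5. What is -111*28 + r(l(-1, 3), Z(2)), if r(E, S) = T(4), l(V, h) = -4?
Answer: -3113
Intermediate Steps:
Z(Y) = 4 (Z(Y) = 3 + Y/Y = 3 + 1 = 4)
r(E, S) = -5
-111*28 + r(l(-1, 3), Z(2)) = -111*28 - 5 = -3108 - 5 = -3113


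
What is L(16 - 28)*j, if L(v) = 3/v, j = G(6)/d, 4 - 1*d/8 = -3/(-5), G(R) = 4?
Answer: -5/136 ≈ -0.036765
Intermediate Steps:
d = 136/5 (d = 32 - (-24)/(-5) = 32 - (-24)*(-1)/5 = 32 - 8*⅗ = 32 - 24/5 = 136/5 ≈ 27.200)
j = 5/34 (j = 4/(136/5) = 4*(5/136) = 5/34 ≈ 0.14706)
L(16 - 28)*j = (3/(16 - 28))*(5/34) = (3/(-12))*(5/34) = (3*(-1/12))*(5/34) = -¼*5/34 = -5/136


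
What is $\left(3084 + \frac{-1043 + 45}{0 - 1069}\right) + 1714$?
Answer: $\frac{5130060}{1069} \approx 4798.9$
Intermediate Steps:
$\left(3084 + \frac{-1043 + 45}{0 - 1069}\right) + 1714 = \left(3084 - \frac{998}{-1069}\right) + 1714 = \left(3084 - - \frac{998}{1069}\right) + 1714 = \left(3084 + \frac{998}{1069}\right) + 1714 = \frac{3297794}{1069} + 1714 = \frac{5130060}{1069}$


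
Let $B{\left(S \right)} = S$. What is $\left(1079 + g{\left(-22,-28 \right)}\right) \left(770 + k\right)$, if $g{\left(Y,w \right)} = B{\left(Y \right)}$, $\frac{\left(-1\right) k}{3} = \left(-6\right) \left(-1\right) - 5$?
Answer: $810719$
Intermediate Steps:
$k = -3$ ($k = - 3 \left(\left(-6\right) \left(-1\right) - 5\right) = - 3 \left(6 - 5\right) = \left(-3\right) 1 = -3$)
$g{\left(Y,w \right)} = Y$
$\left(1079 + g{\left(-22,-28 \right)}\right) \left(770 + k\right) = \left(1079 - 22\right) \left(770 - 3\right) = 1057 \cdot 767 = 810719$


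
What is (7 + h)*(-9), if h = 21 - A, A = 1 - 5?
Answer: -288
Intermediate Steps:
A = -4
h = 25 (h = 21 - 1*(-4) = 21 + 4 = 25)
(7 + h)*(-9) = (7 + 25)*(-9) = 32*(-9) = -288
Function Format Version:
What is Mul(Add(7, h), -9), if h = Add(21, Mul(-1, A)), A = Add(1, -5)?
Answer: -288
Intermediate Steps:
A = -4
h = 25 (h = Add(21, Mul(-1, -4)) = Add(21, 4) = 25)
Mul(Add(7, h), -9) = Mul(Add(7, 25), -9) = Mul(32, -9) = -288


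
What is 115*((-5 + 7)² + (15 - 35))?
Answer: -1840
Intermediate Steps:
115*((-5 + 7)² + (15 - 35)) = 115*(2² - 20) = 115*(4 - 20) = 115*(-16) = -1840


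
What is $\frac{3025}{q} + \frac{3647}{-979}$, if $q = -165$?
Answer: $- \frac{64786}{2937} \approx -22.059$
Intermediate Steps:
$\frac{3025}{q} + \frac{3647}{-979} = \frac{3025}{-165} + \frac{3647}{-979} = 3025 \left(- \frac{1}{165}\right) + 3647 \left(- \frac{1}{979}\right) = - \frac{55}{3} - \frac{3647}{979} = - \frac{64786}{2937}$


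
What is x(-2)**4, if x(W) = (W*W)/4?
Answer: 1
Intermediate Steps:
x(W) = W**2/4 (x(W) = W**2*(1/4) = W**2/4)
x(-2)**4 = ((1/4)*(-2)**2)**4 = ((1/4)*4)**4 = 1**4 = 1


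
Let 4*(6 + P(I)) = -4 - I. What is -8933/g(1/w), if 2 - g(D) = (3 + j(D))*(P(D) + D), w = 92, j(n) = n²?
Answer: -27824079616/71565693 ≈ -388.79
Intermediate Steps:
P(I) = -7 - I/4 (P(I) = -6 + (-4 - I)/4 = -6 + (-1 - I/4) = -7 - I/4)
g(D) = 2 - (-7 + 3*D/4)*(3 + D²) (g(D) = 2 - (3 + D²)*((-7 - D/4) + D) = 2 - (3 + D²)*(-7 + 3*D/4) = 2 - (-7 + 3*D/4)*(3 + D²))
-8933/g(1/w) = -8933/(23 + 7*(1/92)² - 9/4/92 - 3*(1/92)³/4) = -8933/(23 + 7*(1/92)² - 9/4*1/92 - 3*(1/92)³/4) = -8933/(23 + 7*(1/8464) - 9/368 - ¾*1/778688) = -8933/(23 + 7/8464 - 9/368 - 3/3114752) = -8933/71565693/3114752 = -8933*3114752/71565693 = -27824079616/71565693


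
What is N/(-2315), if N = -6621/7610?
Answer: 6621/17617150 ≈ 0.00037583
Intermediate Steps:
N = -6621/7610 (N = -6621*1/7610 = -6621/7610 ≈ -0.87004)
N/(-2315) = -6621/7610/(-2315) = -6621/7610*(-1/2315) = 6621/17617150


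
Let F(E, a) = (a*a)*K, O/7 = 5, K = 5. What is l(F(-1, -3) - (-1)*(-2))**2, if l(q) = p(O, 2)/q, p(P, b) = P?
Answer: 1225/1849 ≈ 0.66252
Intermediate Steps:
O = 35 (O = 7*5 = 35)
F(E, a) = 5*a**2 (F(E, a) = (a*a)*5 = a**2*5 = 5*a**2)
l(q) = 35/q
l(F(-1, -3) - (-1)*(-2))**2 = (35/(5*(-3)**2 - (-1)*(-2)))**2 = (35/(5*9 - 1*2))**2 = (35/(45 - 2))**2 = (35/43)**2 = 1225/1849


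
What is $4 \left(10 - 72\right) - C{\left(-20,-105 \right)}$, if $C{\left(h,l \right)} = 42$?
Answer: $-290$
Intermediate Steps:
$4 \left(10 - 72\right) - C{\left(-20,-105 \right)} = 4 \left(10 - 72\right) - 42 = 4 \left(-62\right) - 42 = -248 - 42 = -290$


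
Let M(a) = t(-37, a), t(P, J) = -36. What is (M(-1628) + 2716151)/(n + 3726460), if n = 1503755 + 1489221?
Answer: 2716115/6719436 ≈ 0.40422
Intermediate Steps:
n = 2992976
M(a) = -36
(M(-1628) + 2716151)/(n + 3726460) = (-36 + 2716151)/(2992976 + 3726460) = 2716115/6719436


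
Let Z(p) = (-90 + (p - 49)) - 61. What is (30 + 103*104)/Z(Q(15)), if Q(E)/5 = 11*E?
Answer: 10742/625 ≈ 17.187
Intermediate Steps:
Q(E) = 55*E (Q(E) = 5*(11*E) = 55*E)
Z(p) = -200 + p (Z(p) = (-90 + (-49 + p)) - 61 = (-139 + p) - 61 = -200 + p)
(30 + 103*104)/Z(Q(15)) = (30 + 103*104)/(-200 + 55*15) = (30 + 10712)/(-200 + 825) = 10742/625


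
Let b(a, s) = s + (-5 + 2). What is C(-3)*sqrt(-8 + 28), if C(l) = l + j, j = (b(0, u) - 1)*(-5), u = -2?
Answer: 54*sqrt(5) ≈ 120.75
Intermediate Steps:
b(a, s) = -3 + s (b(a, s) = s - 3 = -3 + s)
j = 30 (j = ((-3 - 2) - 1)*(-5) = (-5 - 1)*(-5) = -6*(-5) = 30)
C(l) = 30 + l (C(l) = l + 30 = 30 + l)
C(-3)*sqrt(-8 + 28) = (30 - 3)*sqrt(-8 + 28) = 27*sqrt(20) = 27*(2*sqrt(5)) = 54*sqrt(5)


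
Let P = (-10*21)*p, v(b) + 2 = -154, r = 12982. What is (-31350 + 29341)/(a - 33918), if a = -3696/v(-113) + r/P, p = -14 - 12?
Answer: 5484570/92524969 ≈ 0.059277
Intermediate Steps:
v(b) = -156 (v(b) = -2 - 154 = -156)
p = -26
P = 5460 (P = -10*21*(-26) = -210*(-26) = 5460)
a = 71171/2730 (a = -3696/(-156) + 12982/5460 = -3696*(-1/156) + 12982*(1/5460) = 308/13 + 6491/2730 = 71171/2730 ≈ 26.070)
(-31350 + 29341)/(a - 33918) = (-31350 + 29341)/(71171/2730 - 33918) = -2009/(-92524969/2730) = -2009*(-2730/92524969) = 5484570/92524969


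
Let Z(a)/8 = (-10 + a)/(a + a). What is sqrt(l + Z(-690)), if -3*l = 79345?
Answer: I*sqrt(125901195)/69 ≈ 162.62*I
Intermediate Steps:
l = -79345/3 (l = -1/3*79345 = -79345/3 ≈ -26448.)
Z(a) = 4*(-10 + a)/a (Z(a) = 8*((-10 + a)/(a + a)) = 8*((-10 + a)/((2*a))) = 8*((-10 + a)*(1/(2*a))) = 8*((-10 + a)/(2*a)) = 4*(-10 + a)/a)
sqrt(l + Z(-690)) = sqrt(-79345/3 + (4 - 40/(-690))) = sqrt(-79345/3 + (4 - 40*(-1/690))) = sqrt(-79345/3 + (4 + 4/69)) = sqrt(-79345/3 + 280/69) = sqrt(-1824655/69) = I*sqrt(125901195)/69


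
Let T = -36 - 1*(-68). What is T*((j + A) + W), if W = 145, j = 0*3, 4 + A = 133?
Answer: 8768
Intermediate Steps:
A = 129 (A = -4 + 133 = 129)
T = 32 (T = -36 + 68 = 32)
j = 0
T*((j + A) + W) = 32*((0 + 129) + 145) = 32*(129 + 145) = 32*274 = 8768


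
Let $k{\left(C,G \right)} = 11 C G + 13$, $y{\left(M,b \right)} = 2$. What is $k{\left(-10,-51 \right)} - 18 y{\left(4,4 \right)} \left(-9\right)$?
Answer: $5947$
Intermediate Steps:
$k{\left(C,G \right)} = 13 + 11 C G$ ($k{\left(C,G \right)} = 11 C G + 13 = 13 + 11 C G$)
$k{\left(-10,-51 \right)} - 18 y{\left(4,4 \right)} \left(-9\right) = \left(13 + 11 \left(-10\right) \left(-51\right)\right) - 18 \cdot 2 \left(-9\right) = \left(13 + 5610\right) - 36 \left(-9\right) = 5623 - -324 = 5623 + 324 = 5947$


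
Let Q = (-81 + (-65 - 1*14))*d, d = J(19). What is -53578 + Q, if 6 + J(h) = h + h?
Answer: -58698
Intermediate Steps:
J(h) = -6 + 2*h (J(h) = -6 + (h + h) = -6 + 2*h)
d = 32 (d = -6 + 2*19 = -6 + 38 = 32)
Q = -5120 (Q = (-81 + (-65 - 1*14))*32 = (-81 + (-65 - 14))*32 = (-81 - 79)*32 = -160*32 = -5120)
-53578 + Q = -53578 - 5120 = -58698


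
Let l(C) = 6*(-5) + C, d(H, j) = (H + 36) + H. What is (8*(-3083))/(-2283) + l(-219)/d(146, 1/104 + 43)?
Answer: 7521325/748824 ≈ 10.044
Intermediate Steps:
d(H, j) = 36 + 2*H (d(H, j) = (36 + H) + H = 36 + 2*H)
l(C) = -30 + C
(8*(-3083))/(-2283) + l(-219)/d(146, 1/104 + 43) = (8*(-3083))/(-2283) + (-30 - 219)/(36 + 2*146) = -24664*(-1/2283) - 249/(36 + 292) = 24664/2283 - 249/328 = 7521325/748824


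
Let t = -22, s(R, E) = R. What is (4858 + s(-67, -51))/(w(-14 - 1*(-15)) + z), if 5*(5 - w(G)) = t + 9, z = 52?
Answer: 23955/298 ≈ 80.386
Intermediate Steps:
w(G) = 38/5 (w(G) = 5 - (-22 + 9)/5 = 5 - 1/5*(-13) = 5 + 13/5 = 38/5)
(4858 + s(-67, -51))/(w(-14 - 1*(-15)) + z) = (4858 - 67)/(38/5 + 52) = 4791/(298/5) = 4791*(5/298) = 23955/298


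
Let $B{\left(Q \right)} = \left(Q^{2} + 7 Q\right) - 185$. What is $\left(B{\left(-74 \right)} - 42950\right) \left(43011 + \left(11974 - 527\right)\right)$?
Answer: $-2079043066$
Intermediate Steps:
$B{\left(Q \right)} = -185 + Q^{2} + 7 Q$
$\left(B{\left(-74 \right)} - 42950\right) \left(43011 + \left(11974 - 527\right)\right) = \left(\left(-185 + \left(-74\right)^{2} + 7 \left(-74\right)\right) - 42950\right) \left(43011 + \left(11974 - 527\right)\right) = \left(\left(-185 + 5476 - 518\right) - 42950\right) \left(43011 + \left(11974 - 527\right)\right) = \left(4773 - 42950\right) \left(43011 + 11447\right) = \left(-38177\right) 54458 = -2079043066$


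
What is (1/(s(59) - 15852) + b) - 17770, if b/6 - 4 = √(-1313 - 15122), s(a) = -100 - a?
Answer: -284131207/16011 + 6*I*√16435 ≈ -17746.0 + 769.19*I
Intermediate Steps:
b = 24 + 6*I*√16435 (b = 24 + 6*√(-1313 - 15122) = 24 + 6*√(-16435) = 24 + 6*(I*√16435) = 24 + 6*I*√16435 ≈ 24.0 + 769.19*I)
(1/(s(59) - 15852) + b) - 17770 = (1/((-100 - 1*59) - 15852) + (24 + 6*I*√16435)) - 17770 = (1/((-100 - 59) - 15852) + (24 + 6*I*√16435)) - 17770 = (1/(-159 - 15852) + (24 + 6*I*√16435)) - 17770 = (1/(-16011) + (24 + 6*I*√16435)) - 17770 = (-1/16011 + (24 + 6*I*√16435)) - 17770 = (384263/16011 + 6*I*√16435) - 17770 = -284131207/16011 + 6*I*√16435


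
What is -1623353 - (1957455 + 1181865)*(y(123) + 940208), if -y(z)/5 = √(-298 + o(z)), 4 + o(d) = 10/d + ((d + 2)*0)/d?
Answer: -2951615401913 + 20928800*I*√285483/41 ≈ -2.9516e+12 + 2.7274e+8*I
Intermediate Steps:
o(d) = -4 + 10/d (o(d) = -4 + (10/d + ((d + 2)*0)/d) = -4 + (10/d + ((2 + d)*0)/d) = -4 + (10/d + 0/d) = -4 + (10/d + 0) = -4 + 10/d)
y(z) = -5*√(-302 + 10/z) (y(z) = -5*√(-298 + (-4 + 10/z)) = -5*√(-302 + 10/z))
-1623353 - (1957455 + 1181865)*(y(123) + 940208) = -1623353 - (1957455 + 1181865)*(-5*√(-302 + 10/123) + 940208) = -1623353 - 3139320*(-5*√(-302 + 10*(1/123)) + 940208) = -1623353 - 3139320*(-5*√(-302 + 10/123) + 940208) = -1623353 - 3139320*(-20*I*√285483/123 + 940208) = -1623353 - 3139320*(940208 - 20*I*√285483/123) = -1623353 - (2951613778560 - 20928800*I*√285483/41) = -1623353 + (-2951613778560 + 20928800*I*√285483/41) = -2951615401913 + 20928800*I*√285483/41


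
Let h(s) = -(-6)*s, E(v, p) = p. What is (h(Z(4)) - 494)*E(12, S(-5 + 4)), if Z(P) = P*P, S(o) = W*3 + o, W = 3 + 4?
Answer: -7960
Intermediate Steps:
W = 7
S(o) = 21 + o (S(o) = 7*3 + o = 21 + o)
Z(P) = P²
h(s) = 6*s
(h(Z(4)) - 494)*E(12, S(-5 + 4)) = (6*4² - 494)*(21 + (-5 + 4)) = (6*16 - 494)*(21 - 1) = (96 - 494)*20 = -398*20 = -7960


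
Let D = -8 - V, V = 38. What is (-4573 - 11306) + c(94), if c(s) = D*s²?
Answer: -422335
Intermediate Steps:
D = -46 (D = -8 - 1*38 = -8 - 38 = -46)
c(s) = -46*s²
(-4573 - 11306) + c(94) = (-4573 - 11306) - 46*94² = -15879 - 46*8836 = -15879 - 406456 = -422335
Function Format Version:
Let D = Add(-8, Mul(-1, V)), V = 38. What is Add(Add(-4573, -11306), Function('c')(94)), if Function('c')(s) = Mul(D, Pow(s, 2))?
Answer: -422335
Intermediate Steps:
D = -46 (D = Add(-8, Mul(-1, 38)) = Add(-8, -38) = -46)
Function('c')(s) = Mul(-46, Pow(s, 2))
Add(Add(-4573, -11306), Function('c')(94)) = Add(Add(-4573, -11306), Mul(-46, Pow(94, 2))) = Add(-15879, Mul(-46, 8836)) = Add(-15879, -406456) = -422335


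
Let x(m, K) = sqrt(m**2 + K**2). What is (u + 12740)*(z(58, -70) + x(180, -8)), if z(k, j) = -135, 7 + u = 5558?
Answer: -2469285 + 73164*sqrt(2029) ≈ 8.2635e+5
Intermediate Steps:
u = 5551 (u = -7 + 5558 = 5551)
x(m, K) = sqrt(K**2 + m**2)
(u + 12740)*(z(58, -70) + x(180, -8)) = (5551 + 12740)*(-135 + sqrt((-8)**2 + 180**2)) = 18291*(-135 + sqrt(64 + 32400)) = 18291*(-135 + sqrt(32464)) = 18291*(-135 + 4*sqrt(2029)) = -2469285 + 73164*sqrt(2029)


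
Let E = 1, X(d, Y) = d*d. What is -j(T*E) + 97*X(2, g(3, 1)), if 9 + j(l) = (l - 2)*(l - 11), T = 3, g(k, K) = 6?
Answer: 405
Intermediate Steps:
X(d, Y) = d**2
j(l) = -9 + (-11 + l)*(-2 + l) (j(l) = -9 + (l - 2)*(l - 11) = -9 + (-2 + l)*(-11 + l) = -9 + (-11 + l)*(-2 + l))
-j(T*E) + 97*X(2, g(3, 1)) = -(13 + (3*1)**2 - 39) + 97*2**2 = -(13 + 3**2 - 13*3) + 97*4 = -(13 + 9 - 39) + 388 = -1*(-17) + 388 = 17 + 388 = 405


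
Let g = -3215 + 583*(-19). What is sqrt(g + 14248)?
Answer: 2*I*sqrt(11) ≈ 6.6332*I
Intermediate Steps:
g = -14292 (g = -3215 - 11077 = -14292)
sqrt(g + 14248) = sqrt(-14292 + 14248) = sqrt(-44) = 2*I*sqrt(11)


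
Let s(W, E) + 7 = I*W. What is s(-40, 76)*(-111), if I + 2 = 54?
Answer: 231657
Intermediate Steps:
I = 52 (I = -2 + 54 = 52)
s(W, E) = -7 + 52*W
s(-40, 76)*(-111) = (-7 + 52*(-40))*(-111) = (-7 - 2080)*(-111) = -2087*(-111) = 231657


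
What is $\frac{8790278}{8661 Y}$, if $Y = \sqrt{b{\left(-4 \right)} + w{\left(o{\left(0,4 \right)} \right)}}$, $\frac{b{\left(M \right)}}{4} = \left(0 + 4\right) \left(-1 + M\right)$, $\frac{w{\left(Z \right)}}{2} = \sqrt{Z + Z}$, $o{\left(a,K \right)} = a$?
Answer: $- \frac{4395139 i \sqrt{5}}{86610} \approx - 113.47 i$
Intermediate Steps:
$w{\left(Z \right)} = 2 \sqrt{2} \sqrt{Z}$ ($w{\left(Z \right)} = 2 \sqrt{Z + Z} = 2 \sqrt{2 Z} = 2 \sqrt{2} \sqrt{Z}$)
$b{\left(M \right)} = -16 + 16 M$ ($b{\left(M \right)} = 4 \left(0 + 4\right) \left(-1 + M\right) = 4 \cdot 4 \left(-1 + M\right) = 4 \left(-4 + 4 M\right) = -16 + 16 M$)
$Y = 4 i \sqrt{5}$ ($Y = \sqrt{\left(-16 + 16 \left(-4\right)\right) + 2 \sqrt{2} \sqrt{0}} = \sqrt{\left(-16 - 64\right) + 2 \sqrt{2} \cdot 0} = \sqrt{-80 + 0} = \sqrt{-80} = 4 i \sqrt{5} \approx 8.9443 i$)
$\frac{8790278}{8661 Y} = \frac{8790278}{8661 \cdot 4 i \sqrt{5}} = \frac{8790278}{34644 i \sqrt{5}} = 8790278 \left(- \frac{i \sqrt{5}}{173220}\right) = - \frac{4395139 i \sqrt{5}}{86610}$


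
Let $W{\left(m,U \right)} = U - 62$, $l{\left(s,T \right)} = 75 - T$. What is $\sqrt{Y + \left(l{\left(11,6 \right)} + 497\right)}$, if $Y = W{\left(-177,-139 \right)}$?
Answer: $\sqrt{365} \approx 19.105$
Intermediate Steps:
$W{\left(m,U \right)} = -62 + U$
$Y = -201$ ($Y = -62 - 139 = -201$)
$\sqrt{Y + \left(l{\left(11,6 \right)} + 497\right)} = \sqrt{-201 + \left(\left(75 - 6\right) + 497\right)} = \sqrt{-201 + \left(69 + 497\right)} = \sqrt{-201 + 566} = \sqrt{365}$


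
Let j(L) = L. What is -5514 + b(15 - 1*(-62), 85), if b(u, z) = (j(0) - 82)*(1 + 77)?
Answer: -11910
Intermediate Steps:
b(u, z) = -6396 (b(u, z) = (0 - 82)*(1 + 77) = -82*78 = -6396)
-5514 + b(15 - 1*(-62), 85) = -5514 - 6396 = -11910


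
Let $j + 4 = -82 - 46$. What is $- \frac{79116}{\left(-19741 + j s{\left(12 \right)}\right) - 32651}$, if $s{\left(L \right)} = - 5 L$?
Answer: $\frac{6593}{3706} \approx 1.779$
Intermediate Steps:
$j = -132$ ($j = -4 - 128 = -132$)
$- \frac{79116}{\left(-19741 + j s{\left(12 \right)}\right) - 32651} = - \frac{79116}{\left(-19741 - 132 \left(\left(-5\right) 12\right)\right) - 32651} = - \frac{79116}{\left(-19741 - -7920\right) - 32651} = - \frac{79116}{\left(-19741 + 7920\right) - 32651} = - \frac{79116}{-11821 - 32651} = - \frac{79116}{-44472} = \left(-79116\right) \left(- \frac{1}{44472}\right) = \frac{6593}{3706}$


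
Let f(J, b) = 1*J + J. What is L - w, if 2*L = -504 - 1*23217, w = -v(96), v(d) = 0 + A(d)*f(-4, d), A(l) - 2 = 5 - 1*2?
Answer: -23801/2 ≈ -11901.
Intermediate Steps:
A(l) = 5 (A(l) = 2 + (5 - 1*2) = 2 + (5 - 2) = 2 + 3 = 5)
f(J, b) = 2*J (f(J, b) = J + J = 2*J)
v(d) = -40 (v(d) = 0 + 5*(2*(-4)) = 0 + 5*(-8) = 0 - 40 = -40)
w = 40 (w = -1*(-40) = 40)
L = -23721/2 (L = (-504 - 1*23217)/2 = (-504 - 23217)/2 = (½)*(-23721) = -23721/2 ≈ -11861.)
L - w = -23721/2 - 1*40 = -23721/2 - 40 = -23801/2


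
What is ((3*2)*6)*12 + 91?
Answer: 523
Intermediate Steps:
((3*2)*6)*12 + 91 = (6*6)*12 + 91 = 36*12 + 91 = 432 + 91 = 523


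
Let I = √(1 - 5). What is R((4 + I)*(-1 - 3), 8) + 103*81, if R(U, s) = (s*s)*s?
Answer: 8855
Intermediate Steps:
I = 2*I (I = √(-4) = 2*I ≈ 2.0*I)
R(U, s) = s³ (R(U, s) = s²*s = s³)
R((4 + I)*(-1 - 3), 8) + 103*81 = 8³ + 103*81 = 512 + 8343 = 8855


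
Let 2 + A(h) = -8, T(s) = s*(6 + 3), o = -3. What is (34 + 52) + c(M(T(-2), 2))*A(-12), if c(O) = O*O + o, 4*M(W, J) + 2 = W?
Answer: -134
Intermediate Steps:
T(s) = 9*s (T(s) = s*9 = 9*s)
M(W, J) = -½ + W/4
A(h) = -10 (A(h) = -2 - 8 = -10)
c(O) = -3 + O² (c(O) = O*O - 3 = O² - 3 = -3 + O²)
(34 + 52) + c(M(T(-2), 2))*A(-12) = (34 + 52) + (-3 + (-½ + (9*(-2))/4)²)*(-10) = 86 + (-3 + (-½ + (¼)*(-18))²)*(-10) = 86 + (-3 + (-½ - 9/2)²)*(-10) = 86 + (-3 + (-5)²)*(-10) = 86 + (-3 + 25)*(-10) = 86 + 22*(-10) = 86 - 220 = -134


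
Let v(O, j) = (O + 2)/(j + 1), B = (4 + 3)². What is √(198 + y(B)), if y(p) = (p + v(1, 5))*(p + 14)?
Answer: 3*√1474/2 ≈ 57.589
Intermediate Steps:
B = 49 (B = 7² = 49)
v(O, j) = (2 + O)/(1 + j)
y(p) = (½ + p)*(14 + p) (y(p) = (p + (2 + 1)/(1 + 5))*(p + 14) = (p + 3/6)*(14 + p) = (p + (⅙)*3)*(14 + p) = (p + ½)*(14 + p) = (½ + p)*(14 + p))
√(198 + y(B)) = √(198 + (7 + 49² + (29/2)*49)) = √(198 + (7 + 2401 + 1421/2)) = √(198 + 6237/2) = √(6633/2) = 3*√1474/2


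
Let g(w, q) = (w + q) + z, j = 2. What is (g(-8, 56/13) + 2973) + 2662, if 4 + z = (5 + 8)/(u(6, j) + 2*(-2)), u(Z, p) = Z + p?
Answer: 292789/52 ≈ 5630.6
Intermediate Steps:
z = -¾ (z = -4 + (5 + 8)/((6 + 2) + 2*(-2)) = -4 + 13/(8 - 4) = -4 + 13/4 = -¾ ≈ -0.75000)
g(w, q) = -¾ + q + w (g(w, q) = (w + q) - ¾ = (q + w) - ¾ = -¾ + q + w)
(g(-8, 56/13) + 2973) + 2662 = ((-¾ + 56/13 - 8) + 2973) + 2662 = (-231/52 + 2973) + 2662 = 154365/52 + 2662 = 292789/52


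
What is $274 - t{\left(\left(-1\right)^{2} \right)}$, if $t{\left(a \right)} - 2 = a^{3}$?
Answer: $271$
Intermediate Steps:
$t{\left(a \right)} = 2 + a^{3}$
$274 - t{\left(\left(-1\right)^{2} \right)} = 274 - \left(2 + \left(\left(-1\right)^{2}\right)^{3}\right) = 274 - \left(2 + 1^{3}\right) = 274 - \left(2 + 1\right) = 274 - 3 = 271$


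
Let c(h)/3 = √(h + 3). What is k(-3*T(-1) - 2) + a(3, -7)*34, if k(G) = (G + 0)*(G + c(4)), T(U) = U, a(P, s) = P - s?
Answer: 341 + 3*√7 ≈ 348.94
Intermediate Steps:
c(h) = 3*√(3 + h) (c(h) = 3*√(h + 3) = 3*√(3 + h))
k(G) = G*(G + 3*√7) (k(G) = (G + 0)*(G + 3*√(3 + 4)) = G*(G + 3*√7))
k(-3*T(-1) - 2) + a(3, -7)*34 = (-3*(-1) - 2)*((-3*(-1) - 2) + 3*√7) + (3 - 1*(-7))*34 = (3 - 2)*((3 - 2) + 3*√7) + (3 + 7)*34 = 1*(1 + 3*√7) + 10*34 = (1 + 3*√7) + 340 = 341 + 3*√7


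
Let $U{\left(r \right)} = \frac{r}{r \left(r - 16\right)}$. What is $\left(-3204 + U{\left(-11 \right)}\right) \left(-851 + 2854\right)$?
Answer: $- \frac{173277527}{27} \approx -6.4177 \cdot 10^{6}$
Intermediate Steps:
$U{\left(r \right)} = \frac{1}{-16 + r}$ ($U{\left(r \right)} = \frac{r}{r \left(-16 + r\right)} = r \frac{1}{r \left(-16 + r\right)} = \frac{1}{-16 + r}$)
$\left(-3204 + U{\left(-11 \right)}\right) \left(-851 + 2854\right) = \left(-3204 + \frac{1}{-16 - 11}\right) \left(-851 + 2854\right) = \left(-3204 + \frac{1}{-27}\right) 2003 = \left(-3204 - \frac{1}{27}\right) 2003 = \left(- \frac{86509}{27}\right) 2003 = - \frac{173277527}{27}$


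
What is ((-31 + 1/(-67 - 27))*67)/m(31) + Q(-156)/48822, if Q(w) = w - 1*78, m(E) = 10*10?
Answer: -317912677/15297560 ≈ -20.782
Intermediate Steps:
m(E) = 100
Q(w) = -78 + w (Q(w) = w - 78 = -78 + w)
((-31 + 1/(-67 - 27))*67)/m(31) + Q(-156)/48822 = ((-31 + 1/(-67 - 27))*67)/100 + (-78 - 156)/48822 = ((-31 + 1/(-94))*67)*(1/100) - 234*1/48822 = ((-31 - 1/94)*67)*(1/100) - 39/8137 = -2915/94*67*(1/100) - 39/8137 = -195305/94*1/100 - 39/8137 = -39061/1880 - 39/8137 = -317912677/15297560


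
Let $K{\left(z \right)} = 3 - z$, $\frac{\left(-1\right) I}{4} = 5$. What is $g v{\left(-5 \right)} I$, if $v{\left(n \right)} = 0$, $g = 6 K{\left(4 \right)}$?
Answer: $0$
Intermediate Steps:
$I = -20$ ($I = \left(-4\right) 5 = -20$)
$g = -6$ ($g = 6 \left(3 - 4\right) = 6 \left(-1\right) = -6$)
$g v{\left(-5 \right)} I = \left(-6\right) 0 \left(-20\right) = 0 \left(-20\right) = 0$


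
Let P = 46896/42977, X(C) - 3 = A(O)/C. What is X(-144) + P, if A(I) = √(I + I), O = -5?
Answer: 175827/42977 - I*√10/144 ≈ 4.0912 - 0.02196*I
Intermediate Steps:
A(I) = √2*√I (A(I) = √(2*I) = √2*√I)
X(C) = 3 + I*√10/C (X(C) = 3 + (√2*√(-5))/C = 3 + (√2*(I*√5))/C = 3 + (I*√10)/C = 3 + I*√10/C)
P = 46896/42977 (P = 46896*(1/42977) = 46896/42977 ≈ 1.0912)
X(-144) + P = (3 + I*√10/(-144)) + 46896/42977 = (3 + I*√10*(-1/144)) + 46896/42977 = (3 - I*√10/144) + 46896/42977 = 175827/42977 - I*√10/144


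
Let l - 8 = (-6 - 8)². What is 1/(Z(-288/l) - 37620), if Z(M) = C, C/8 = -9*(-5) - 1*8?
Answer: -1/37324 ≈ -2.6792e-5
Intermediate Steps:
l = 204 (l = 8 + (-6 - 8)² = 8 + (-14)² = 8 + 196 = 204)
C = 296 (C = 8*(-9*(-5) - 1*8) = 8*(45 - 8) = 8*37 = 296)
Z(M) = 296
1/(Z(-288/l) - 37620) = 1/(296 - 37620) = 1/(-37324) = -1/37324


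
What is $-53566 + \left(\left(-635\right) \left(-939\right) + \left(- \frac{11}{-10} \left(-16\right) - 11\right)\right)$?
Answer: $\frac{2713352}{5} \approx 5.4267 \cdot 10^{5}$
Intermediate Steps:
$-53566 + \left(\left(-635\right) \left(-939\right) + \left(- \frac{11}{-10} \left(-16\right) - 11\right)\right) = -53566 + \left(596265 + \left(\left(-11\right) \left(- \frac{1}{10}\right) \left(-16\right) - 11\right)\right) = -53566 + \left(596265 + \left(\frac{11}{10} \left(-16\right) - 11\right)\right) = -53566 + \left(596265 - \frac{143}{5}\right) = -53566 + \frac{2981182}{5} = \frac{2713352}{5}$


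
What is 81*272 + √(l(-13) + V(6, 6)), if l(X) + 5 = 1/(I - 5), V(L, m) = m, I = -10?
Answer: 22032 + √210/15 ≈ 22033.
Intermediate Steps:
l(X) = -76/15 (l(X) = -5 + 1/(-10 - 5) = -5 + 1/(-15) = -5 - 1/15 = -76/15)
81*272 + √(l(-13) + V(6, 6)) = 81*272 + √(-76/15 + 6) = 22032 + √(14/15) = 22032 + √210/15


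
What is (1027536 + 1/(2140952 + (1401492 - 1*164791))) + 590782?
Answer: 5466116647655/3377653 ≈ 1.6183e+6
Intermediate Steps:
(1027536 + 1/(2140952 + (1401492 - 1*164791))) + 590782 = (1027536 + 1/(2140952 + (1401492 - 164791))) + 590782 = (1027536 + 1/(2140952 + 1236701)) + 590782 = (1027536 + 1/3377653) + 590782 = 3470660053009/3377653 + 590782 = 5466116647655/3377653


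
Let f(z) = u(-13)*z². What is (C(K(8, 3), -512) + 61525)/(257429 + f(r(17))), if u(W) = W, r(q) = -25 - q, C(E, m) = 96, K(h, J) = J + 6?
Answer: 61621/234497 ≈ 0.26278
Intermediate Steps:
K(h, J) = 6 + J
f(z) = -13*z²
(C(K(8, 3), -512) + 61525)/(257429 + f(r(17))) = (96 + 61525)/(257429 - 13*(-25 - 1*17)²) = 61621/(257429 - 13*(-25 - 17)²) = 61621/(257429 - 13*(-42)²) = 61621/(257429 - 13*1764) = 61621/(257429 - 22932) = 61621/234497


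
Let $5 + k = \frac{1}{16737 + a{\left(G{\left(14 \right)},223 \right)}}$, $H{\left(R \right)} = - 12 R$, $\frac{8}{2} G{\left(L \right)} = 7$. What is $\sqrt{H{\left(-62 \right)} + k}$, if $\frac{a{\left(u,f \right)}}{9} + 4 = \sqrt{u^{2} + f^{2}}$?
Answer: $\frac{\sqrt{148104480 + 19953 \sqrt{795713}}}{3 \sqrt{22268 + 3 \sqrt{795713}}} \approx 27.185$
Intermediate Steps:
$G{\left(L \right)} = \frac{7}{4}$ ($G{\left(L \right)} = \frac{1}{4} \cdot 7 = \frac{7}{4}$)
$a{\left(u,f \right)} = -36 + 9 \sqrt{f^{2} + u^{2}}$ ($a{\left(u,f \right)} = -36 + 9 \sqrt{u^{2} + f^{2}} = -36 + 9 \sqrt{f^{2} + u^{2}}$)
$k = -5 + \frac{1}{16701 + \frac{9 \sqrt{795713}}{4}}$ ($k = -5 + \frac{1}{16737 - \left(36 - 9 \sqrt{223^{2} + \left(\frac{7}{4}\right)^{2}}\right)} = -5 + \frac{1}{16737 - \left(36 - 9 \sqrt{49729 + \frac{49}{16}}\right)} = -5 + \frac{1}{16737 - \left(36 - 9 \sqrt{\frac{795713}{16}}\right)} = -5 + \frac{1}{16737 - \left(36 - 9 \frac{\sqrt{795713}}{4}\right)} = -5 + \frac{1}{16737 - \left(36 - \frac{9 \sqrt{795713}}{4}\right)} = -5 + \frac{1}{16701 + \frac{9 \sqrt{795713}}{4}} \approx -4.9999$)
$\sqrt{H{\left(-62 \right)} + k} = \sqrt{\left(-12\right) \left(-62\right) - \left(\frac{7330447033}{1466107221} + \frac{4 \sqrt{795713}}{488702407}\right)} = \sqrt{744 - \left(\frac{7330447033}{1466107221} + \frac{4 \sqrt{795713}}{488702407}\right)} = \sqrt{\frac{1083453325391}{1466107221} - \frac{4 \sqrt{795713}}{488702407}}$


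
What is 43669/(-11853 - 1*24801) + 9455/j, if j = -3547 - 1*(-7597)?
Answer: 2828402/2474145 ≈ 1.1432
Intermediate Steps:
j = 4050 (j = -3547 + 7597 = 4050)
43669/(-11853 - 1*24801) + 9455/j = 43669/(-11853 - 1*24801) + 9455/4050 = 43669/(-11853 - 24801) + 9455*(1/4050) = 43669/(-36654) + 1891/810 = 43669*(-1/36654) + 1891/810 = -43669/36654 + 1891/810 = 2828402/2474145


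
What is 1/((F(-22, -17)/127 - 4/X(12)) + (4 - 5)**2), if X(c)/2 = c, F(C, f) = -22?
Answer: 762/503 ≈ 1.5149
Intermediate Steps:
X(c) = 2*c
1/((F(-22, -17)/127 - 4/X(12)) + (4 - 5)**2) = 1/((-22/127 - 4/(2*12)) + (4 - 5)**2) = 1/((-22*1/127 - 4/24) + (-1)**2) = 1/((-22/127 - 4*1/24) + 1) = 1/((-22/127 - 1/6) + 1) = 1/(-259/762 + 1) = 1/(503/762) = 762/503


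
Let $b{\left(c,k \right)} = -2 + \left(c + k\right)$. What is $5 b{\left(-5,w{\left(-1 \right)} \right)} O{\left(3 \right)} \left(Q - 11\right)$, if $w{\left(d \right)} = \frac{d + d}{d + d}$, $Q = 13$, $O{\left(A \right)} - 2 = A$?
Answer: $-300$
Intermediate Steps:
$O{\left(A \right)} = 2 + A$
$w{\left(d \right)} = 1$ ($w{\left(d \right)} = \frac{2 d}{2 d} = 2 d \frac{1}{2 d} = 1$)
$b{\left(c,k \right)} = -2 + c + k$
$5 b{\left(-5,w{\left(-1 \right)} \right)} O{\left(3 \right)} \left(Q - 11\right) = 5 \left(-2 - 5 + 1\right) \left(2 + 3\right) \left(13 - 11\right) = 5 \left(-6\right) 5 \left(13 - 11\right) = \left(-30\right) 5 \cdot 2 = \left(-150\right) 2 = -300$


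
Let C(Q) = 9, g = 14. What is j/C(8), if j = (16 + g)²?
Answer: 100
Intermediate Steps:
j = 900 (j = (16 + 14)² = 30² = 900)
j/C(8) = 900/9 = 900*(⅑) = 100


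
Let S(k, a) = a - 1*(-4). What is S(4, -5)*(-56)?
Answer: 56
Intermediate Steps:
S(k, a) = 4 + a (S(k, a) = a + 4 = 4 + a)
S(4, -5)*(-56) = (4 - 5)*(-56) = -1*(-56) = 56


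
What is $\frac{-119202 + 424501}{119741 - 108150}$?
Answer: $\frac{305299}{11591} \approx 26.339$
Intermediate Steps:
$\frac{-119202 + 424501}{119741 - 108150} = \frac{305299}{11591}$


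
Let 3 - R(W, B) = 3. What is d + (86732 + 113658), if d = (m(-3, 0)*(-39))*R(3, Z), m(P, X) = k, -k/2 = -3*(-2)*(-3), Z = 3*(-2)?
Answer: 200390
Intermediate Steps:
Z = -6
R(W, B) = 0 (R(W, B) = 3 - 1*3 = 3 - 3 = 0)
k = 36 (k = -2*(-3*(-2))*(-3) = -12*(-3) = -2*(-18) = 36)
m(P, X) = 36
d = 0 (d = (36*(-39))*0 = -1404*0 = 0)
d + (86732 + 113658) = 0 + (86732 + 113658) = 0 + 200390 = 200390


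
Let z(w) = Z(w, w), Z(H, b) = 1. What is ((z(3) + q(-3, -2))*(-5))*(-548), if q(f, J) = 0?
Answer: 2740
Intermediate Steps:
z(w) = 1
((z(3) + q(-3, -2))*(-5))*(-548) = ((1 + 0)*(-5))*(-548) = (1*(-5))*(-548) = -5*(-548) = 2740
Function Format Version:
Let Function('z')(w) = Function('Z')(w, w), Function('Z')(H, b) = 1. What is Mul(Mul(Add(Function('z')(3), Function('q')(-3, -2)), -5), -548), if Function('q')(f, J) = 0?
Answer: 2740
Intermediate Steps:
Function('z')(w) = 1
Mul(Mul(Add(Function('z')(3), Function('q')(-3, -2)), -5), -548) = Mul(Mul(Add(1, 0), -5), -548) = Mul(Mul(1, -5), -548) = Mul(-5, -548) = 2740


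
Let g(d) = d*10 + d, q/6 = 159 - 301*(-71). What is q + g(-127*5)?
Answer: 122195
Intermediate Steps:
q = 129180 (q = 6*(159 - 301*(-71)) = 6*(159 + 21371) = 6*21530 = 129180)
g(d) = 11*d (g(d) = 10*d + d = 11*d)
q + g(-127*5) = 129180 + 11*(-127*5) = 129180 + 11*(-635) = 129180 - 6985 = 122195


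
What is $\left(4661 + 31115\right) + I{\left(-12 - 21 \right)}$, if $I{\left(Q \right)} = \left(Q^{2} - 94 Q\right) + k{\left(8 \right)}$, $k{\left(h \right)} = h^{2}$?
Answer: $40031$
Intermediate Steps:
$I{\left(Q \right)} = 64 + Q^{2} - 94 Q$ ($I{\left(Q \right)} = \left(Q^{2} - 94 Q\right) + 8^{2} = \left(Q^{2} - 94 Q\right) + 64 = 64 + Q^{2} - 94 Q$)
$\left(4661 + 31115\right) + I{\left(-12 - 21 \right)} = \left(4661 + 31115\right) + \left(64 + \left(-12 - 21\right)^{2} - 94 \left(-12 - 21\right)\right) = 35776 + \left(64 + \left(-12 - 21\right)^{2} - 94 \left(-12 - 21\right)\right) = 35776 + \left(64 + \left(-33\right)^{2} - -3102\right) = 35776 + \left(64 + 1089 + 3102\right) = 35776 + 4255 = 40031$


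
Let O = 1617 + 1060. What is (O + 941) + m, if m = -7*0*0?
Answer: 3618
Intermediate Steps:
O = 2677
m = 0 (m = 0*0 = 0)
(O + 941) + m = (2677 + 941) + 0 = 3618 + 0 = 3618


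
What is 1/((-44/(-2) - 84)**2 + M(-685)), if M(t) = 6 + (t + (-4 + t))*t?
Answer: 1/945040 ≈ 1.0582e-6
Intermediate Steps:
M(t) = 6 + t*(-4 + 2*t) (M(t) = 6 + (-4 + 2*t)*t = 6 + t*(-4 + 2*t))
1/((-44/(-2) - 84)**2 + M(-685)) = 1/((-44/(-2) - 84)**2 + (6 - 4*(-685) + 2*(-685)**2)) = 1/((-44*(-1/2) - 84)**2 + (6 + 2740 + 2*469225)) = 1/((22 - 84)**2 + (6 + 2740 + 938450)) = 1/((-62)**2 + 941196) = 1/(3844 + 941196) = 1/945040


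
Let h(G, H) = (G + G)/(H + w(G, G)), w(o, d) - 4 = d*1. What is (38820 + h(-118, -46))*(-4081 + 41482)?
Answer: 58078479459/40 ≈ 1.4520e+9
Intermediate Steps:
w(o, d) = 4 + d (w(o, d) = 4 + d*1 = 4 + d)
h(G, H) = 2*G/(4 + G + H) (h(G, H) = (G + G)/(H + (4 + G)) = (2*G)/(4 + G + H) = 2*G/(4 + G + H))
(38820 + h(-118, -46))*(-4081 + 41482) = (38820 + 2*(-118)/(4 - 118 - 46))*(-4081 + 41482) = (38820 + 2*(-118)/(-160))*37401 = (38820 + 2*(-118)*(-1/160))*37401 = (38820 + 59/40)*37401 = (1552859/40)*37401 = 58078479459/40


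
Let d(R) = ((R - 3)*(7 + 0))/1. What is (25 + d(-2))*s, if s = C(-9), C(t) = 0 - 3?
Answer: 30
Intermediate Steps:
C(t) = -3
s = -3
d(R) = -21 + 7*R (d(R) = ((-3 + R)*7)*1 = (-21 + 7*R)*1 = -21 + 7*R)
(25 + d(-2))*s = (25 + (-21 + 7*(-2)))*(-3) = (25 + (-21 - 14))*(-3) = (25 - 35)*(-3) = -10*(-3) = 30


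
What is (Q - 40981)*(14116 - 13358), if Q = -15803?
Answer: -43042272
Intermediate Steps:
(Q - 40981)*(14116 - 13358) = (-15803 - 40981)*(14116 - 13358) = -56784*758 = -43042272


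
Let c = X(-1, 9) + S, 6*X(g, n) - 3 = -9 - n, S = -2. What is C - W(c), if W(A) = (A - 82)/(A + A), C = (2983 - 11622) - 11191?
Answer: -357113/18 ≈ -19840.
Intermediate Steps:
X(g, n) = -1 - n/6 (X(g, n) = ½ + (-9 - n)/6 = ½ + (-3/2 - n/6) = -1 - n/6)
c = -9/2 (c = (-1 - ⅙*9) - 2 = (-1 - 3/2) - 2 = -5/2 - 2 = -9/2 ≈ -4.5000)
C = -19830 (C = -8639 - 11191 = -19830)
W(A) = (-82 + A)/(2*A) (W(A) = (-82 + A)/((2*A)) = (-82 + A)*(1/(2*A)) = (-82 + A)/(2*A))
C - W(c) = -19830 - (-82 - 9/2)/(2*(-9/2)) = -19830 - (-2)*(-173)/(2*9*2) = -19830 - 1*173/18 = -19830 - 173/18 = -357113/18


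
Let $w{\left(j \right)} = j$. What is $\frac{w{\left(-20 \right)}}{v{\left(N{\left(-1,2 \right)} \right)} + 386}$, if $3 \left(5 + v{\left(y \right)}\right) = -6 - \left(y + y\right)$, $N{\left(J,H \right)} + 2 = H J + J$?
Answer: $- \frac{60}{1147} \approx -0.05231$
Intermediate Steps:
$N{\left(J,H \right)} = -2 + J + H J$ ($N{\left(J,H \right)} = -2 + \left(H J + J\right) = -2 + \left(J + H J\right) = -2 + J + H J$)
$v{\left(y \right)} = -7 - \frac{2 y}{3}$ ($v{\left(y \right)} = -5 + \frac{-6 - \left(y + y\right)}{3} = -5 + \frac{-6 - 2 y}{3} = -5 - \left(2 + \frac{2 y}{3}\right) = -7 - \frac{2 y}{3}$)
$\frac{w{\left(-20 \right)}}{v{\left(N{\left(-1,2 \right)} \right)} + 386} = - \frac{20}{\left(-7 - \frac{2 \left(-2 - 1 + 2 \left(-1\right)\right)}{3}\right) + 386} = - \frac{20}{\left(-7 - \frac{2 \left(-2 - 1 - 2\right)}{3}\right) + 386} = - \frac{20}{\left(-7 - - \frac{10}{3}\right) + 386} = - \frac{20}{\left(-7 + \frac{10}{3}\right) + 386} = - \frac{20}{- \frac{11}{3} + 386} = - \frac{20}{\frac{1147}{3}} = \left(-20\right) \frac{3}{1147} = - \frac{60}{1147}$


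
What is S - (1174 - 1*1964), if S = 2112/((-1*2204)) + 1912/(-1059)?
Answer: 459359446/583509 ≈ 787.24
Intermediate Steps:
S = -1612664/583509 (S = 2112/(-2204) + 1912*(-1/1059) = 2112*(-1/2204) - 1912/1059 = -528/551 - 1912/1059 = -1612664/583509 ≈ -2.7637)
S - (1174 - 1*1964) = -1612664/583509 - (1174 - 1*1964) = -1612664/583509 - (1174 - 1964) = -1612664/583509 - 1*(-790) = -1612664/583509 + 790 = 459359446/583509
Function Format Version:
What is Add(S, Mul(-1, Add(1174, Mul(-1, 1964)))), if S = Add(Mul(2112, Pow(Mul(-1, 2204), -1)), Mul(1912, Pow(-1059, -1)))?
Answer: Rational(459359446, 583509) ≈ 787.24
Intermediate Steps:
S = Rational(-1612664, 583509) (S = Add(Mul(2112, Pow(-2204, -1)), Mul(1912, Rational(-1, 1059))) = Add(Mul(2112, Rational(-1, 2204)), Rational(-1912, 1059)) = Add(Rational(-528, 551), Rational(-1912, 1059)) = Rational(-1612664, 583509) ≈ -2.7637)
Add(S, Mul(-1, Add(1174, Mul(-1, 1964)))) = Add(Rational(-1612664, 583509), Mul(-1, Add(1174, Mul(-1, 1964)))) = Add(Rational(-1612664, 583509), Mul(-1, Add(1174, -1964))) = Add(Rational(-1612664, 583509), Mul(-1, -790)) = Add(Rational(-1612664, 583509), 790) = Rational(459359446, 583509)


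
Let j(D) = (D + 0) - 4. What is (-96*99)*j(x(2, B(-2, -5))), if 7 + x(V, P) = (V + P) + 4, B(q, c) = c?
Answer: 95040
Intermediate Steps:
x(V, P) = -3 + P + V (x(V, P) = -7 + ((V + P) + 4) = -7 + ((P + V) + 4) = -7 + (4 + P + V) = -3 + P + V)
j(D) = -4 + D (j(D) = D - 4 = -4 + D)
(-96*99)*j(x(2, B(-2, -5))) = (-96*99)*(-4 + (-3 - 5 + 2)) = -9504*(-4 - 6) = -9504*(-10) = 95040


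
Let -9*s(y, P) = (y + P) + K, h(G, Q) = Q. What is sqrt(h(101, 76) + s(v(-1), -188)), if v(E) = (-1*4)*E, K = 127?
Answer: sqrt(741)/3 ≈ 9.0738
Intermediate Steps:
v(E) = -4*E
s(y, P) = -127/9 - P/9 - y/9 (s(y, P) = -((y + P) + 127)/9 = -((P + y) + 127)/9 = -(127 + P + y)/9 = -127/9 - P/9 - y/9)
sqrt(h(101, 76) + s(v(-1), -188)) = sqrt(76 + (-127/9 - 1/9*(-188) - (-4)*(-1)/9)) = sqrt(76 + (-127/9 + 188/9 - 1/9*4)) = sqrt(76 + (-127/9 + 188/9 - 4/9)) = sqrt(76 + 19/3) = sqrt(247/3) = sqrt(741)/3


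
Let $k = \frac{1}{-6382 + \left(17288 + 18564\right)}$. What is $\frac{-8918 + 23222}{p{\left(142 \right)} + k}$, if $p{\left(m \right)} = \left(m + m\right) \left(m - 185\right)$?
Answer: $- \frac{421538880}{359887639} \approx -1.1713$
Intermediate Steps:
$k = \frac{1}{29470}$ ($k = \frac{1}{-6382 + 35852} = \frac{1}{29470} \approx 3.3933 \cdot 10^{-5}$)
$p{\left(m \right)} = 2 m \left(-185 + m\right)$
$\frac{-8918 + 23222}{p{\left(142 \right)} + k} = \frac{-8918 + 23222}{2 \cdot 142 \left(-185 + 142\right) + \frac{1}{29470}} = \frac{14304}{2 \cdot 142 \left(-43\right) + \frac{1}{29470}} = \frac{14304}{-12212 + \frac{1}{29470}} = \frac{14304}{- \frac{359887639}{29470}} = 14304 \left(- \frac{29470}{359887639}\right) = - \frac{421538880}{359887639}$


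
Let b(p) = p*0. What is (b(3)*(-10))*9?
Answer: 0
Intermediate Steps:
b(p) = 0
(b(3)*(-10))*9 = (0*(-10))*9 = 0*9 = 0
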